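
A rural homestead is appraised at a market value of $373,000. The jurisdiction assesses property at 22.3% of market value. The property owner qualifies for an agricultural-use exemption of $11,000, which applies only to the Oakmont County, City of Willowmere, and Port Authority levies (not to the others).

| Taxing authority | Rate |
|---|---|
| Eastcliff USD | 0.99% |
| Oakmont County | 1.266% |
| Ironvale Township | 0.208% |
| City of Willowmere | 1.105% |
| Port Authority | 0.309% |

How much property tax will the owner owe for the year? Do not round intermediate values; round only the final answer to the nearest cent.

$2,930.88

Assessed value = $373,000 × 0.223 = $83,179
Eastcliff USD: $83,179 × 0.0099 = $823.4721
Oakmont County: ($83,179 − $11,000) × 0.01266 = $72,179 × 0.01266 = $913.78614
Ironvale Township: $83,179 × 0.00208 = $173.01232
City of Willowmere: ($83,179 − $11,000) × 0.01105 = $72,179 × 0.01105 = $797.57795
Port Authority: ($83,179 − $11,000) × 0.00309 = $72,179 × 0.00309 = $223.03311
Total = $2,930.88162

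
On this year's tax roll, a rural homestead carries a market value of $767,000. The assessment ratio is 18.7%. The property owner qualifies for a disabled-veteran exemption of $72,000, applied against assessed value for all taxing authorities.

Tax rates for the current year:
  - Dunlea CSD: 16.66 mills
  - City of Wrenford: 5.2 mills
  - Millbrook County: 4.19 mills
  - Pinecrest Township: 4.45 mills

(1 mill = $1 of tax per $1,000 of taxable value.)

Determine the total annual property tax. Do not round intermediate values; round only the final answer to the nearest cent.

Assessed value = $767,000 × 0.187 = $143,429
Taxable value = $143,429 − $72,000 = $71,429
Dunlea CSD: $71,429 × 0.01666 = $1,190.00714
City of Wrenford: $71,429 × 0.0052 = $371.4308
Millbrook County: $71,429 × 0.00419 = $299.28751
Pinecrest Township: $71,429 × 0.00445 = $317.85905
Total = $1,190.00714 + $371.4308 + $299.28751 + $317.85905 = $2,178.5845

$2,178.58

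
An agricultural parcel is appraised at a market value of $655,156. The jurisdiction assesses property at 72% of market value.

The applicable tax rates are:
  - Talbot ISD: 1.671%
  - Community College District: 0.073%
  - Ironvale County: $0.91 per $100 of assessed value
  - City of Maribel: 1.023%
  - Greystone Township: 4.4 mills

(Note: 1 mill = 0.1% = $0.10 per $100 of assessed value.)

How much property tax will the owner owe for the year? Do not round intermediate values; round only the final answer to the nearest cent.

Assessed value = $655,156 × 0.72 = $471,712.32
Talbot ISD: $471,712.32 × 0.01671 = $7,882.3128672
Community College District: $471,712.32 × 0.00073 = $344.3499936
Ironvale County: $471,712.32 × 0.0091 = $4,292.582112
City of Maribel: $471,712.32 × 0.01023 = $4,825.6170336
Greystone Township: $471,712.32 × 0.0044 = $2,075.534208
Total = $19,420.3962144

$19,420.40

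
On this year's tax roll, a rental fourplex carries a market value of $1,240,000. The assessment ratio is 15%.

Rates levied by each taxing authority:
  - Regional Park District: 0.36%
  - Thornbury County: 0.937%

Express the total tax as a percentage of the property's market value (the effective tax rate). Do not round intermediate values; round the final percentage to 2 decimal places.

0.19%

Assessed value = $1,240,000 × 0.15 = $186,000
Regional Park District: $186,000 × 0.0036 = $669.6
Thornbury County: $186,000 × 0.00937 = $1,742.82
Total tax = $2,412.42
Effective rate = $2,412.42 ÷ $1,240,000 = 0.19% of market value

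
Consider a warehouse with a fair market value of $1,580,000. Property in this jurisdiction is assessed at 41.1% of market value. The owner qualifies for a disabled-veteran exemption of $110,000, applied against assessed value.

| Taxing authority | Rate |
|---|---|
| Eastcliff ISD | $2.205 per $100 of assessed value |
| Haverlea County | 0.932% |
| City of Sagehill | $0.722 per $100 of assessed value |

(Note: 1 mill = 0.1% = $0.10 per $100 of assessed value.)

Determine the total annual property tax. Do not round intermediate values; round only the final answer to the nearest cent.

Assessed value = $1,580,000 × 0.411 = $649,380
Taxable value = $649,380 − $110,000 = $539,380
Eastcliff ISD: $539,380 × 0.02205 = $11,893.329
Haverlea County: $539,380 × 0.00932 = $5,027.0216
City of Sagehill: $539,380 × 0.00722 = $3,894.3236
Total = $20,814.6742

$20,814.67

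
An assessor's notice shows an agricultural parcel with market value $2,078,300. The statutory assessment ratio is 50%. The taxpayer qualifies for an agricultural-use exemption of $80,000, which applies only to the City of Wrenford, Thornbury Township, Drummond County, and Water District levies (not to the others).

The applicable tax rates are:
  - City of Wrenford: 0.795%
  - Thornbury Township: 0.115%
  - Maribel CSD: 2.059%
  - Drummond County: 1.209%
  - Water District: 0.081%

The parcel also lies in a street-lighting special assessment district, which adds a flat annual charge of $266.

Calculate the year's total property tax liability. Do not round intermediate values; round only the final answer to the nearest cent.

$42,763.40

Assessed value = $2,078,300 × 0.5 = $1,039,150
City of Wrenford: ($1,039,150 − $80,000) × 0.00795 = $959,150 × 0.00795 = $7,625.2425
Thornbury Township: ($1,039,150 − $80,000) × 0.00115 = $959,150 × 0.00115 = $1,103.0225
Maribel CSD: $1,039,150 × 0.02059 = $21,396.0985
Drummond County: ($1,039,150 − $80,000) × 0.01209 = $959,150 × 0.01209 = $11,596.1235
Water District: ($1,039,150 − $80,000) × 0.00081 = $959,150 × 0.00081 = $776.9115
Levies subtotal = $42,497.3985
Total = $42,497.3985 + $266 = $42,763.3985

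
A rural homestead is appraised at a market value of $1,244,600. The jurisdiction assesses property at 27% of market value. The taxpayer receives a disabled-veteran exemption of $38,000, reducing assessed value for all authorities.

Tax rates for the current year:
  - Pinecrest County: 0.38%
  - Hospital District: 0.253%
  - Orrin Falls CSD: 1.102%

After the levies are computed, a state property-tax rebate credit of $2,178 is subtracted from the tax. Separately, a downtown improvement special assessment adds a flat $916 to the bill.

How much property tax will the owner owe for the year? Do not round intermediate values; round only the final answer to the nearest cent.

Assessed value = $1,244,600 × 0.27 = $336,042
Taxable value = $336,042 − $38,000 = $298,042
Pinecrest County: $298,042 × 0.0038 = $1,132.5596
Hospital District: $298,042 × 0.00253 = $754.04626
Orrin Falls CSD: $298,042 × 0.01102 = $3,284.42284
Levies subtotal = $5,171.0287
After credit = $5,171.0287 − $2,178 = $2,993.0287
Total = $2,993.0287 + $916 = $3,909.0287

$3,909.03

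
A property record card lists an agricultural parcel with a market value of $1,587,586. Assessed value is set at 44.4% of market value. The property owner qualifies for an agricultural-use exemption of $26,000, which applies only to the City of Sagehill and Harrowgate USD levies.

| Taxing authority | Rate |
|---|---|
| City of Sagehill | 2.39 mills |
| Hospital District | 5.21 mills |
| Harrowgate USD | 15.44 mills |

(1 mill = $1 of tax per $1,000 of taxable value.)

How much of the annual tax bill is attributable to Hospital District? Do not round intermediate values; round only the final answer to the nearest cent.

$3,672.47

Assessed value = $1,587,586 × 0.444 = $704,888.184
Hospital District taxable value = $704,888.184 (exemption does not apply)
Hospital District levy = $704,888.184 × 0.00521 = $3,672.46743864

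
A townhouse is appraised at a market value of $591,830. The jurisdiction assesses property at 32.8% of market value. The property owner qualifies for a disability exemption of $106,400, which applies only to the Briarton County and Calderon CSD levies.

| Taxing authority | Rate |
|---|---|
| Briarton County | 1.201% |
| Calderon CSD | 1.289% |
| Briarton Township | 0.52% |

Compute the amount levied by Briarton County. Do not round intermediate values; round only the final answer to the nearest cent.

$1,053.52

Assessed value = $591,830 × 0.328 = $194,120.24
Briarton County taxable value = $194,120.24 − $106,400 = $87,720.24
Briarton County levy = $87,720.24 × 0.01201 = $1,053.5200824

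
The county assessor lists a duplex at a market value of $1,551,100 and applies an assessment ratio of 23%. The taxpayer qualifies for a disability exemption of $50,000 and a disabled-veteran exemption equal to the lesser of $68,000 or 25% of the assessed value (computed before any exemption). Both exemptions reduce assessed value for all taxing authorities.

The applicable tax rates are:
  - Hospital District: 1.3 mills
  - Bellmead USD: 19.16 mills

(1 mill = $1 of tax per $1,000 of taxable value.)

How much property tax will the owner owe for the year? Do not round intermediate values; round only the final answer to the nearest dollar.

Assessed value = $1,551,100 × 0.23 = $356,753
Disabled-veteran exemption = min($68,000, 25% × $356,753) = min($68,000, $89,188.25) = $68,000 (dollar cap binds)
Taxable value = $356,753 − $50,000 − $68,000 = $238,753
Hospital District: $238,753 × 0.0013 = $310.3789
Bellmead USD: $238,753 × 0.01916 = $4,574.50748
Total = $4,884.88638

$4,885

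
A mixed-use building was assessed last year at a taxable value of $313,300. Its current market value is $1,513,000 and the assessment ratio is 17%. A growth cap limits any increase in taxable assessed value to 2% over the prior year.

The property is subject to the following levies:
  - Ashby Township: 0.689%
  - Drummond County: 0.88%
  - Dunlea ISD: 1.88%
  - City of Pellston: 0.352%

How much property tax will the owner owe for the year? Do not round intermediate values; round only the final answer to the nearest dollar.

$9,777

Uncapped assessed value = $1,513,000 × 0.17 = $257,210
Cap limit = $313,300 × 1.02 = $319,566
Taxable assessed value = min($257,210, $319,566) = $257,210 (cap does not bind)
Ashby Township: $257,210 × 0.00689 = $1,772.1769
Drummond County: $257,210 × 0.0088 = $2,263.448
Dunlea ISD: $257,210 × 0.0188 = $4,835.548
City of Pellston: $257,210 × 0.00352 = $905.3792
Total = $9,776.5521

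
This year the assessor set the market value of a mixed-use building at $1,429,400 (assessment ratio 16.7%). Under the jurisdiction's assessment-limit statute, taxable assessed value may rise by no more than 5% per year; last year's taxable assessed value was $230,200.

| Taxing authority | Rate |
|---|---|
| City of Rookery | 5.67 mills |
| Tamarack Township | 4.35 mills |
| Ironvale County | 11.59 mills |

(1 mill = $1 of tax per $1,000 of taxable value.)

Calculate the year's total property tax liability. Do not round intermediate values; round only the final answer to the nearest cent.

Uncapped assessed value = $1,429,400 × 0.167 = $238,709.8
Cap limit = $230,200 × 1.05 = $241,710
Taxable assessed value = min($238,709.8, $241,710) = $238,709.8 (cap does not bind)
City of Rookery: $238,709.8 × 0.00567 = $1,353.484566
Tamarack Township: $238,709.8 × 0.00435 = $1,038.38763
Ironvale County: $238,709.8 × 0.01159 = $2,766.646582
Total = $5,158.518778

$5,158.52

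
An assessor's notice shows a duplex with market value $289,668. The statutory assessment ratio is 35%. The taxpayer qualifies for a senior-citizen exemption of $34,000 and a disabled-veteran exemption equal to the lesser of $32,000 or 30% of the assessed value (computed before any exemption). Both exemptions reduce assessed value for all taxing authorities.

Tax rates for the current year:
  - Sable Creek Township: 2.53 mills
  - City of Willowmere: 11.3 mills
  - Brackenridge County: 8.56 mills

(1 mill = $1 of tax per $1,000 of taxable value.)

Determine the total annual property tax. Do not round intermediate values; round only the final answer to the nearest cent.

Assessed value = $289,668 × 0.35 = $101,383.8
Disabled-veteran exemption = min($32,000, 30% × $101,383.8) = min($32,000, $30,415.14) = $30,415.14 (percentage binds)
Taxable value = $101,383.8 − $34,000 − $30,415.14 = $36,968.66
Sable Creek Township: $36,968.66 × 0.00253 = $93.5307098
City of Willowmere: $36,968.66 × 0.0113 = $417.745858
Brackenridge County: $36,968.66 × 0.00856 = $316.4517296
Total = $827.7282974

$827.73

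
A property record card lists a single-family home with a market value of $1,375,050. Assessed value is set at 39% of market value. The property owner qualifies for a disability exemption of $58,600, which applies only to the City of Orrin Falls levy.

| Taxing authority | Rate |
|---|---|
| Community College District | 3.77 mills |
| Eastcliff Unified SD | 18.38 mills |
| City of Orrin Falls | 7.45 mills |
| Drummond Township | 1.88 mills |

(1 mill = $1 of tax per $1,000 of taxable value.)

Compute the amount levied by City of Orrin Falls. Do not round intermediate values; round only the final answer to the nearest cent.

$3,558.64

Assessed value = $1,375,050 × 0.39 = $536,269.5
City of Orrin Falls taxable value = $536,269.5 − $58,600 = $477,669.5
City of Orrin Falls levy = $477,669.5 × 0.00745 = $3,558.637775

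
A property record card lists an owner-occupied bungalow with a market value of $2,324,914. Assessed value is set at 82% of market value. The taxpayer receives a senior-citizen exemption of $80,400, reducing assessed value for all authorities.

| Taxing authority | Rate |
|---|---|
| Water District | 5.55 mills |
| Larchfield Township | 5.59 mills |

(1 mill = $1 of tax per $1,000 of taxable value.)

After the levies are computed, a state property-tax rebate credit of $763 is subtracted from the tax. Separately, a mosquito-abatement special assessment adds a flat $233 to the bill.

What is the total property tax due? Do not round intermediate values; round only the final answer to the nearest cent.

$19,811.97

Assessed value = $2,324,914 × 0.82 = $1,906,429.48
Taxable value = $1,906,429.48 − $80,400 = $1,826,029.48
Water District: $1,826,029.48 × 0.00555 = $10,134.463614
Larchfield Township: $1,826,029.48 × 0.00559 = $10,207.5047932
Levies subtotal = $20,341.9684072
After credit = $20,341.9684072 − $763 = $19,578.9684072
Total = $19,578.9684072 + $233 = $19,811.9684072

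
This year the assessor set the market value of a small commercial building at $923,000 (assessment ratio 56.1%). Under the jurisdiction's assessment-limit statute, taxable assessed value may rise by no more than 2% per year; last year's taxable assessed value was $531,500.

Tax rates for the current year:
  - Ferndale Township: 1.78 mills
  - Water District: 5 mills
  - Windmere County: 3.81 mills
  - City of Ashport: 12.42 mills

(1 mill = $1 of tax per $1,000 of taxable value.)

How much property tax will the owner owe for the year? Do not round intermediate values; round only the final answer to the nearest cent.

$11,914.65

Uncapped assessed value = $923,000 × 0.561 = $517,803
Cap limit = $531,500 × 1.02 = $542,130
Taxable assessed value = min($517,803, $542,130) = $517,803 (cap does not bind)
Ferndale Township: $517,803 × 0.00178 = $921.68934
Water District: $517,803 × 0.005 = $2,589.015
Windmere County: $517,803 × 0.00381 = $1,972.82943
City of Ashport: $517,803 × 0.01242 = $6,431.11326
Total = $11,914.64703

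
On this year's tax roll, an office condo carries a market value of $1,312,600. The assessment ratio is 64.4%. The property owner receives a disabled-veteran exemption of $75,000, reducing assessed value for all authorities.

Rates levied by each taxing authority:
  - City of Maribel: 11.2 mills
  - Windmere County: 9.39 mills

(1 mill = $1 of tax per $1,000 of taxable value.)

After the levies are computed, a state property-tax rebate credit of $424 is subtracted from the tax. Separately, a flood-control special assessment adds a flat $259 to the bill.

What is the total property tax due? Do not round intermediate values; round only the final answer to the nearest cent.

$15,695.77

Assessed value = $1,312,600 × 0.644 = $845,314.4
Taxable value = $845,314.4 − $75,000 = $770,314.4
City of Maribel: $770,314.4 × 0.0112 = $8,627.52128
Windmere County: $770,314.4 × 0.00939 = $7,233.252216
Levies subtotal = $15,860.773496
After credit = $15,860.773496 − $424 = $15,436.773496
Total = $15,436.773496 + $259 = $15,695.773496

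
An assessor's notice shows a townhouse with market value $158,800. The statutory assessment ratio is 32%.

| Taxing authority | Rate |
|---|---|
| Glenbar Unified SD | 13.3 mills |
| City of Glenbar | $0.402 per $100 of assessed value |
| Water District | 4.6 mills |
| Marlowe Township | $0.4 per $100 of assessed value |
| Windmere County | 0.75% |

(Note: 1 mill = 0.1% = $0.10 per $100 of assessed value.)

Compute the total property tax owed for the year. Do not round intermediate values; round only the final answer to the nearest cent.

Assessed value = $158,800 × 0.32 = $50,816
Glenbar Unified SD: $50,816 × 0.0133 = $675.8528
City of Glenbar: $50,816 × 0.00402 = $204.28032
Water District: $50,816 × 0.0046 = $233.7536
Marlowe Township: $50,816 × 0.004 = $203.264
Windmere County: $50,816 × 0.0075 = $381.12
Total = $1,698.27072

$1,698.27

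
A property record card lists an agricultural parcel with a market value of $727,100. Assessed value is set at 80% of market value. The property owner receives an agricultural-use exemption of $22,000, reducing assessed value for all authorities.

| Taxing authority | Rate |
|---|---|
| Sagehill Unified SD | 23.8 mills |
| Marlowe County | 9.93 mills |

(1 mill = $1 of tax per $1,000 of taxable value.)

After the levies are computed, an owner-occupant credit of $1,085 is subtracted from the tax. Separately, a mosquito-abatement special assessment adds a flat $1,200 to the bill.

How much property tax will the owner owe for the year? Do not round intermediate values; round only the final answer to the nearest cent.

$18,993.01

Assessed value = $727,100 × 0.8 = $581,680
Taxable value = $581,680 − $22,000 = $559,680
Sagehill Unified SD: $559,680 × 0.0238 = $13,320.384
Marlowe County: $559,680 × 0.00993 = $5,557.6224
Levies subtotal = $18,878.0064
After credit = $18,878.0064 − $1,085 = $17,793.0064
Total = $17,793.0064 + $1,200 = $18,993.0064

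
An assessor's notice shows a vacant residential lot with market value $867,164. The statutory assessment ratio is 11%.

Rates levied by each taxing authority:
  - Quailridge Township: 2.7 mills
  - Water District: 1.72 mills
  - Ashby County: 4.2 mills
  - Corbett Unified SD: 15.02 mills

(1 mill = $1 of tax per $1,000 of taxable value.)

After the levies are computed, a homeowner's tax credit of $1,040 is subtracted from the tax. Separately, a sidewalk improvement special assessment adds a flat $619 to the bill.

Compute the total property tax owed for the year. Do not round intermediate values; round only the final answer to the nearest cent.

Assessed value = $867,164 × 0.11 = $95,388.04
Quailridge Township: $95,388.04 × 0.0027 = $257.547708
Water District: $95,388.04 × 0.00172 = $164.0674288
Ashby County: $95,388.04 × 0.0042 = $400.629768
Corbett Unified SD: $95,388.04 × 0.01502 = $1,432.7283608
Levies subtotal = $2,254.9732656
After credit = $2,254.9732656 − $1,040 = $1,214.9732656
Total = $1,214.9732656 + $619 = $1,833.9732656

$1,833.97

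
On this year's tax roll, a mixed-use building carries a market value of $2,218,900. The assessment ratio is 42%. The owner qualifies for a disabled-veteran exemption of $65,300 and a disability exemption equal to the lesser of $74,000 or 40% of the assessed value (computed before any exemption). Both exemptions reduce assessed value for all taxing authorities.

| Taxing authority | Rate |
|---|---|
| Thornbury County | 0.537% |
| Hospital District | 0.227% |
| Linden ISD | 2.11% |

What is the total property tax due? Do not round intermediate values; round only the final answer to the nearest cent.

$22,780.42

Assessed value = $2,218,900 × 0.42 = $931,938
Disability exemption = min($74,000, 40% × $931,938) = min($74,000, $372,775.2) = $74,000 (dollar cap binds)
Taxable value = $931,938 − $65,300 − $74,000 = $792,638
Thornbury County: $792,638 × 0.00537 = $4,256.46606
Hospital District: $792,638 × 0.00227 = $1,799.28826
Linden ISD: $792,638 × 0.0211 = $16,724.6618
Total = $22,780.41612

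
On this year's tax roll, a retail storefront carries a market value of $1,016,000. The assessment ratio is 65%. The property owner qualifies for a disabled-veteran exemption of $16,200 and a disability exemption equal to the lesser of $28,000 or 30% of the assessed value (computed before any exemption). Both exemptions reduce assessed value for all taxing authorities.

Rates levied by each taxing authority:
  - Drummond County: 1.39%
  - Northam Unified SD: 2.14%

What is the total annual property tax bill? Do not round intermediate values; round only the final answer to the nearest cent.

$21,751.86

Assessed value = $1,016,000 × 0.65 = $660,400
Disability exemption = min($28,000, 30% × $660,400) = min($28,000, $198,120) = $28,000 (dollar cap binds)
Taxable value = $660,400 − $16,200 − $28,000 = $616,200
Drummond County: $616,200 × 0.0139 = $8,565.18
Northam Unified SD: $616,200 × 0.0214 = $13,186.68
Total = $21,751.86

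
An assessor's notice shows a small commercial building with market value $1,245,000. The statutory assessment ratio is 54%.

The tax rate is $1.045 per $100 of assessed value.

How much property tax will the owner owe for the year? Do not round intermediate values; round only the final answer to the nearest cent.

Assessed value = $1,245,000 × 0.54 = $672,300
Tax = $672,300 × 0.01045 = $7,025.535

$7,025.54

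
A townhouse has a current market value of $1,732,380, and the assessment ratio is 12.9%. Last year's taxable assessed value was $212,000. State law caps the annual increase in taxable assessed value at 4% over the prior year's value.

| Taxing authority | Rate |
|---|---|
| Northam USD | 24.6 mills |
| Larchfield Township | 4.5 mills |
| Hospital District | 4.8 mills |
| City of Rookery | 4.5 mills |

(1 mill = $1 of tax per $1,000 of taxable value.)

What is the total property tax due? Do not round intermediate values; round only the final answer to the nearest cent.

Uncapped assessed value = $1,732,380 × 0.129 = $223,477.02
Cap limit = $212,000 × 1.04 = $220,480
Taxable assessed value = min($223,477.02, $220,480) = $220,480 (cap binds)
Northam USD: $220,480 × 0.0246 = $5,423.808
Larchfield Township: $220,480 × 0.0045 = $992.16
Hospital District: $220,480 × 0.0048 = $1,058.304
City of Rookery: $220,480 × 0.0045 = $992.16
Total = $8,466.432

$8,466.43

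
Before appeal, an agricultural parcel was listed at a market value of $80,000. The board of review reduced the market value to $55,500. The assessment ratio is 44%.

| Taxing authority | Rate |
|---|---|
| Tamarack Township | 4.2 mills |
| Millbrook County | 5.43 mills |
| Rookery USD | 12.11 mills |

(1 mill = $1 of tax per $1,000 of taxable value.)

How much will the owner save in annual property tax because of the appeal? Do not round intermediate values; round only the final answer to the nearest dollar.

Old assessed value = $80,000 × 0.44 = $35,200
New assessed value = $55,500 × 0.44 = $24,420
Combined rate = 0.0042 + 0.00543 + 0.01211 = 0.02174
Old tax = $35,200 × 0.02174 = $765.248
New tax = $24,420 × 0.02174 = $530.8908
Reduction = $765.248 − $530.8908 = $234.3572

$234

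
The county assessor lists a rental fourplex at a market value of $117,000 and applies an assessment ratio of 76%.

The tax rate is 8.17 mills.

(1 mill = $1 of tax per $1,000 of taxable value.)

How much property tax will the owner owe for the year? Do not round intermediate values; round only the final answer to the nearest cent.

Assessed value = $117,000 × 0.76 = $88,920
Tax = $88,920 × 0.00817 = $726.4764

$726.48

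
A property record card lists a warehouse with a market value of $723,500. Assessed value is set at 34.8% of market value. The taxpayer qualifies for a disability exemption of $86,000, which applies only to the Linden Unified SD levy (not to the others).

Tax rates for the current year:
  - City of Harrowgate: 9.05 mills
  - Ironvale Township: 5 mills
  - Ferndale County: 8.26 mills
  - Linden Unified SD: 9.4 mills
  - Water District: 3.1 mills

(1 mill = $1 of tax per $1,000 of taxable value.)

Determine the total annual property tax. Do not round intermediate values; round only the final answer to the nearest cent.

Assessed value = $723,500 × 0.348 = $251,778
City of Harrowgate: $251,778 × 0.00905 = $2,278.5909
Ironvale Township: $251,778 × 0.005 = $1,258.89
Ferndale County: $251,778 × 0.00826 = $2,079.68628
Linden Unified SD: ($251,778 − $86,000) × 0.0094 = $165,778 × 0.0094 = $1,558.3132
Water District: $251,778 × 0.0031 = $780.5118
Total = $7,955.99218

$7,955.99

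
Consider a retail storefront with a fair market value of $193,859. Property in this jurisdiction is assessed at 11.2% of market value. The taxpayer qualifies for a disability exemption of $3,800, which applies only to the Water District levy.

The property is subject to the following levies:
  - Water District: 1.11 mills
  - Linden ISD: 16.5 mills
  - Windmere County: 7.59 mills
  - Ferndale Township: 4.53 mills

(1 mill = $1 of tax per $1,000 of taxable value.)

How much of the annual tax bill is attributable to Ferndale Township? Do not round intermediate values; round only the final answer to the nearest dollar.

Assessed value = $193,859 × 0.112 = $21,712.208
Ferndale Township taxable value = $21,712.208 (exemption does not apply)
Ferndale Township levy = $21,712.208 × 0.00453 = $98.35630224

$98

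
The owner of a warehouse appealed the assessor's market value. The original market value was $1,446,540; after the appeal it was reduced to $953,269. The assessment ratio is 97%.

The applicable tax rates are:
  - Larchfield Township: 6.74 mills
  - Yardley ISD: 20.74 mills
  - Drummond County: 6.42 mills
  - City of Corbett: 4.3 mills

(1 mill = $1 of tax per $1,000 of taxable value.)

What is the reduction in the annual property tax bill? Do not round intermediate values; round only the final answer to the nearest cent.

$18,277.66

Old assessed value = $1,446,540 × 0.97 = $1,403,143.8
New assessed value = $953,269 × 0.97 = $924,670.93
Combined rate = 0.00674 + 0.02074 + 0.00642 + 0.0043 = 0.0382
Old tax = $1,403,143.8 × 0.0382 = $53,600.09316
New tax = $924,670.93 × 0.0382 = $35,322.429526
Reduction = $53,600.09316 − $35,322.429526 = $18,277.663634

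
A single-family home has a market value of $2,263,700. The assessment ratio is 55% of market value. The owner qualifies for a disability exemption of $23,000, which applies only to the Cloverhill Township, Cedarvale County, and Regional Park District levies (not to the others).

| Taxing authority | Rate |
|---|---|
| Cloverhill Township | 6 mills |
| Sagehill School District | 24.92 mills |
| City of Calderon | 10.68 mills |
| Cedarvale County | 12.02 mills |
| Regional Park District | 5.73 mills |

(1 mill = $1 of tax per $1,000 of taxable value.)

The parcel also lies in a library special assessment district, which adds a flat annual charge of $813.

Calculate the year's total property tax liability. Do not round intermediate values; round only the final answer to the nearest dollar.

Assessed value = $2,263,700 × 0.55 = $1,245,035
Cloverhill Township: ($1,245,035 − $23,000) × 0.006 = $1,222,035 × 0.006 = $7,332.21
Sagehill School District: $1,245,035 × 0.02492 = $31,026.2722
City of Calderon: $1,245,035 × 0.01068 = $13,296.9738
Cedarvale County: ($1,245,035 − $23,000) × 0.01202 = $1,222,035 × 0.01202 = $14,688.8607
Regional Park District: ($1,245,035 − $23,000) × 0.00573 = $1,222,035 × 0.00573 = $7,002.26055
Levies subtotal = $73,346.57725
Total = $73,346.57725 + $813 = $74,159.57725

$74,160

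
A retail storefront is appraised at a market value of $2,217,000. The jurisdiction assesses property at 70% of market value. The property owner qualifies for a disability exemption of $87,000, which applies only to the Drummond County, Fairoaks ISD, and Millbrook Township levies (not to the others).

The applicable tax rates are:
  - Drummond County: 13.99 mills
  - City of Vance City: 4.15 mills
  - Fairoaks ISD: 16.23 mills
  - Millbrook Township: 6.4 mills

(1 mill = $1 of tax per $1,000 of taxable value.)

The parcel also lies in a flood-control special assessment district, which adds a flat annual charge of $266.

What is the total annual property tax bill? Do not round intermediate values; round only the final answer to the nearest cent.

$60,351.02

Assessed value = $2,217,000 × 0.7 = $1,551,900
Drummond County: ($1,551,900 − $87,000) × 0.01399 = $1,464,900 × 0.01399 = $20,493.951
City of Vance City: $1,551,900 × 0.00415 = $6,440.385
Fairoaks ISD: ($1,551,900 − $87,000) × 0.01623 = $1,464,900 × 0.01623 = $23,775.327
Millbrook Township: ($1,551,900 − $87,000) × 0.0064 = $1,464,900 × 0.0064 = $9,375.36
Levies subtotal = $60,085.023
Total = $60,085.023 + $266 = $60,351.023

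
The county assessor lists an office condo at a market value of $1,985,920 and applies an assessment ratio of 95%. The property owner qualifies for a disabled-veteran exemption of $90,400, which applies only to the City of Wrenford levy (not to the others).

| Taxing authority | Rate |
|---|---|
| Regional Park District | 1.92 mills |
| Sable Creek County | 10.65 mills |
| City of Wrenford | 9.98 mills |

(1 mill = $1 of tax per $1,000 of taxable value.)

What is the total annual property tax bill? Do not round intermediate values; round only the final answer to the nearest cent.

$41,641.18

Assessed value = $1,985,920 × 0.95 = $1,886,624
Regional Park District: $1,886,624 × 0.00192 = $3,622.31808
Sable Creek County: $1,886,624 × 0.01065 = $20,092.5456
City of Wrenford: ($1,886,624 − $90,400) × 0.00998 = $1,796,224 × 0.00998 = $17,926.31552
Total = $41,641.1792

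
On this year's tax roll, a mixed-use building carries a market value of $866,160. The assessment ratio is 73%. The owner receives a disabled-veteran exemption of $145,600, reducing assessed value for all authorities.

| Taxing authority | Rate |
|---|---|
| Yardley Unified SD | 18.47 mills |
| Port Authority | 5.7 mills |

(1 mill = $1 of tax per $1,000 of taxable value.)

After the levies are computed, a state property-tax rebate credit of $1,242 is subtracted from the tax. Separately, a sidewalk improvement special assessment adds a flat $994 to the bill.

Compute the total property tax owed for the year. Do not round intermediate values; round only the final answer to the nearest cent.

$11,515.46

Assessed value = $866,160 × 0.73 = $632,296.8
Taxable value = $632,296.8 − $145,600 = $486,696.8
Yardley Unified SD: $486,696.8 × 0.01847 = $8,989.289896
Port Authority: $486,696.8 × 0.0057 = $2,774.17176
Levies subtotal = $11,763.461656
After credit = $11,763.461656 − $1,242 = $10,521.461656
Total = $10,521.461656 + $994 = $11,515.461656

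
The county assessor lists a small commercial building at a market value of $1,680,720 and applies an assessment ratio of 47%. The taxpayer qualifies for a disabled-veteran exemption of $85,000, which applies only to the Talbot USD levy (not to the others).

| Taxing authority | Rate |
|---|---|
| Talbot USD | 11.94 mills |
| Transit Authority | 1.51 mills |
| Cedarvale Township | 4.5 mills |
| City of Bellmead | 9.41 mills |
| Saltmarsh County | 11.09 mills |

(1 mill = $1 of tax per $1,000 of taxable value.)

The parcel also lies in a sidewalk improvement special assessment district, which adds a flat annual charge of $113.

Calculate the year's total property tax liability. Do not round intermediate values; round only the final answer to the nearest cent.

Assessed value = $1,680,720 × 0.47 = $789,938.4
Talbot USD: ($789,938.4 − $85,000) × 0.01194 = $704,938.4 × 0.01194 = $8,416.964496
Transit Authority: $789,938.4 × 0.00151 = $1,192.806984
Cedarvale Township: $789,938.4 × 0.0045 = $3,554.7228
City of Bellmead: $789,938.4 × 0.00941 = $7,433.320344
Saltmarsh County: $789,938.4 × 0.01109 = $8,760.416856
Levies subtotal = $29,358.23148
Total = $29,358.23148 + $113 = $29,471.23148

$29,471.23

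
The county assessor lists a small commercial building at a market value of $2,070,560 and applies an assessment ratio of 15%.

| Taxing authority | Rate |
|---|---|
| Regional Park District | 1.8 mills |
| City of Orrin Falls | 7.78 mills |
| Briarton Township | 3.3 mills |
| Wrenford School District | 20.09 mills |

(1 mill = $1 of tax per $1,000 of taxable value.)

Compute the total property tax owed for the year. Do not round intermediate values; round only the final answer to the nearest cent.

Assessed value = $2,070,560 × 0.15 = $310,584
Regional Park District: $310,584 × 0.0018 = $559.0512
City of Orrin Falls: $310,584 × 0.00778 = $2,416.34352
Briarton Township: $310,584 × 0.0033 = $1,024.9272
Wrenford School District: $310,584 × 0.02009 = $6,239.63256
Total = $559.0512 + $2,416.34352 + $1,024.9272 + $6,239.63256 = $10,239.95448

$10,239.95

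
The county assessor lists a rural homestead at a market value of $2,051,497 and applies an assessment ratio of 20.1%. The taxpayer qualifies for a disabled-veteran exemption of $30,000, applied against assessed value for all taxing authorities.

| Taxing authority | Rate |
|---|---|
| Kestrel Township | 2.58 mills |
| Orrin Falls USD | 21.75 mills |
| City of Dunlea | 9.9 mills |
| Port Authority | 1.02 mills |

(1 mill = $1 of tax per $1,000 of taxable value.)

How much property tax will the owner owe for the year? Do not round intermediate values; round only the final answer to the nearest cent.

$13,477.87

Assessed value = $2,051,497 × 0.201 = $412,350.897
Taxable value = $412,350.897 − $30,000 = $382,350.897
Kestrel Township: $382,350.897 × 0.00258 = $986.46531426
Orrin Falls USD: $382,350.897 × 0.02175 = $8,316.13200975
City of Dunlea: $382,350.897 × 0.0099 = $3,785.2738803
Port Authority: $382,350.897 × 0.00102 = $389.99791494
Total = $986.46531426 + $8,316.13200975 + $3,785.2738803 + $389.99791494 = $13,477.86911925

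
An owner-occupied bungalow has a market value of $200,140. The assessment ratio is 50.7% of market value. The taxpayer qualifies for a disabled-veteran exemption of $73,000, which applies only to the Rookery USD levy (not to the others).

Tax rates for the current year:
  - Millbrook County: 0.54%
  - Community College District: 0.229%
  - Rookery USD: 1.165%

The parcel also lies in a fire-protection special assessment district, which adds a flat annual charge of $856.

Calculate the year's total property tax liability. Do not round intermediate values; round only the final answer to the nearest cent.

Assessed value = $200,140 × 0.507 = $101,470.98
Millbrook County: $101,470.98 × 0.0054 = $547.943292
Community College District: $101,470.98 × 0.00229 = $232.3685442
Rookery USD: ($101,470.98 − $73,000) × 0.01165 = $28,470.98 × 0.01165 = $331.686917
Levies subtotal = $1,111.9987532
Total = $1,111.9987532 + $856 = $1,967.9987532

$1,968.00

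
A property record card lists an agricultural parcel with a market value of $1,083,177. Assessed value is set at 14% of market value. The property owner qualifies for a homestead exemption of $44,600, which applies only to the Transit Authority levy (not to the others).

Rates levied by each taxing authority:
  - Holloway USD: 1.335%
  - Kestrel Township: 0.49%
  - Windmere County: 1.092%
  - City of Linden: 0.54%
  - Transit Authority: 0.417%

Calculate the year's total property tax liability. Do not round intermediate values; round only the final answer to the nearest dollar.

$5,689

Assessed value = $1,083,177 × 0.14 = $151,644.78
Holloway USD: $151,644.78 × 0.01335 = $2,024.457813
Kestrel Township: $151,644.78 × 0.0049 = $743.059422
Windmere County: $151,644.78 × 0.01092 = $1,655.9609976
City of Linden: $151,644.78 × 0.0054 = $818.881812
Transit Authority: ($151,644.78 − $44,600) × 0.00417 = $107,044.78 × 0.00417 = $446.3767326
Total = $5,688.7367772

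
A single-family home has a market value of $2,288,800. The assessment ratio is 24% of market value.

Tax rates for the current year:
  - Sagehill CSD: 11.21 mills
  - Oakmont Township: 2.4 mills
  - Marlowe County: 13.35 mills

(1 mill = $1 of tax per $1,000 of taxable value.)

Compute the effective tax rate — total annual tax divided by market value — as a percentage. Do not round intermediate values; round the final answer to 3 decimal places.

Assessed value = $2,288,800 × 0.24 = $549,312
Sagehill CSD: $549,312 × 0.01121 = $6,157.78752
Oakmont Township: $549,312 × 0.0024 = $1,318.3488
Marlowe County: $549,312 × 0.01335 = $7,333.3152
Total tax = $14,809.45152
Effective rate = $14,809.45152 ÷ $2,288,800 = 0.647% of market value

0.647%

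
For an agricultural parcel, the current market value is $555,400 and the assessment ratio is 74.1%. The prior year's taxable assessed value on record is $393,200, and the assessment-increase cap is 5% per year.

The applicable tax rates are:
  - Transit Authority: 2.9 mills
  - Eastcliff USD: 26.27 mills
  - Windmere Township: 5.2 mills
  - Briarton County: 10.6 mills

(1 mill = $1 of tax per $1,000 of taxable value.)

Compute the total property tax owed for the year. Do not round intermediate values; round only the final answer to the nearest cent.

$18,507.47

Uncapped assessed value = $555,400 × 0.741 = $411,551.4
Cap limit = $393,200 × 1.05 = $412,860
Taxable assessed value = min($411,551.4, $412,860) = $411,551.4 (cap does not bind)
Transit Authority: $411,551.4 × 0.0029 = $1,193.49906
Eastcliff USD: $411,551.4 × 0.02627 = $10,811.455278
Windmere Township: $411,551.4 × 0.0052 = $2,140.06728
Briarton County: $411,551.4 × 0.0106 = $4,362.44484
Total = $18,507.466458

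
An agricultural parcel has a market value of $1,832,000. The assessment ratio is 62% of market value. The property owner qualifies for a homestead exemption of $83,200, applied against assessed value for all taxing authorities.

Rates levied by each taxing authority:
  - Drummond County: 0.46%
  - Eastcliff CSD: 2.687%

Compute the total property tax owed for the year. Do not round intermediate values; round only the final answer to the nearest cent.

$33,126.58

Assessed value = $1,832,000 × 0.62 = $1,135,840
Taxable value = $1,135,840 − $83,200 = $1,052,640
Drummond County: $1,052,640 × 0.0046 = $4,842.144
Eastcliff CSD: $1,052,640 × 0.02687 = $28,284.4368
Total = $4,842.144 + $28,284.4368 = $33,126.5808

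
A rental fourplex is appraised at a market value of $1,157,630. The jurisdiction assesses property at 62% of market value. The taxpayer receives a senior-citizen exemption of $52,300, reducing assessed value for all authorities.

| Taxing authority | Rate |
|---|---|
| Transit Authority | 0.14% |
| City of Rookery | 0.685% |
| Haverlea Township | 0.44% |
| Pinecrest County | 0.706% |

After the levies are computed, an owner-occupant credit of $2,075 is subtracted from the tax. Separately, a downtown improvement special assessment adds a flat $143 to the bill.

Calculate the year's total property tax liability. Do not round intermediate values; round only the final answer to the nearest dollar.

$11,184

Assessed value = $1,157,630 × 0.62 = $717,730.6
Taxable value = $717,730.6 − $52,300 = $665,430.6
Transit Authority: $665,430.6 × 0.0014 = $931.60284
City of Rookery: $665,430.6 × 0.00685 = $4,558.19961
Haverlea Township: $665,430.6 × 0.0044 = $2,927.89464
Pinecrest County: $665,430.6 × 0.00706 = $4,697.940036
Levies subtotal = $13,115.637126
After credit = $13,115.637126 − $2,075 = $11,040.637126
Total = $11,040.637126 + $143 = $11,183.637126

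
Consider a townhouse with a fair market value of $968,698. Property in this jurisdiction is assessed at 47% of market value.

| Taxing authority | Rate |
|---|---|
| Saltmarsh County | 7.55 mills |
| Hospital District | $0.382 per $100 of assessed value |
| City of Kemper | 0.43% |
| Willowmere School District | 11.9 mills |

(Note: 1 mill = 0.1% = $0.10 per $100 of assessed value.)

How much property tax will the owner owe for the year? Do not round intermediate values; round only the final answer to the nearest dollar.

$12,552

Assessed value = $968,698 × 0.47 = $455,288.06
Saltmarsh County: $455,288.06 × 0.00755 = $3,437.424853
Hospital District: $455,288.06 × 0.00382 = $1,739.2003892
City of Kemper: $455,288.06 × 0.0043 = $1,957.738658
Willowmere School District: $455,288.06 × 0.0119 = $5,417.927914
Total = $12,552.2918142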